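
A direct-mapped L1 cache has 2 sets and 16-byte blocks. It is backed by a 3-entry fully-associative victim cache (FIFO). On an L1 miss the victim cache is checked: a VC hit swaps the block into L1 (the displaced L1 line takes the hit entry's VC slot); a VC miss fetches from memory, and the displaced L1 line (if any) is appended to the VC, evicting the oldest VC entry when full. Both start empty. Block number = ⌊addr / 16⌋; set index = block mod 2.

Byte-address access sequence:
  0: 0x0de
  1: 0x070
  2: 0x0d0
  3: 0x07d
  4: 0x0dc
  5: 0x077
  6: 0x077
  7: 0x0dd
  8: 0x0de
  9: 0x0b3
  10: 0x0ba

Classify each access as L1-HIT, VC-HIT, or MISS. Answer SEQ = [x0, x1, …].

  [0] addr=0xde blk=13 s=1: MISS | VC []
  [1] addr=0x70 blk=7 s=1: MISS | VC [13]
  [2] addr=0xd0 blk=13 s=1: VC-HIT | VC [7]
  [3] addr=0x7d blk=7 s=1: VC-HIT | VC [13]
  [4] addr=0xdc blk=13 s=1: VC-HIT | VC [7]
  [5] addr=0x77 blk=7 s=1: VC-HIT | VC [13]
  [6] addr=0x77 blk=7 s=1: L1-HIT | VC [13]
  [7] addr=0xdd blk=13 s=1: VC-HIT | VC [7]
  [8] addr=0xde blk=13 s=1: L1-HIT | VC [7]
  [9] addr=0xb3 blk=11 s=1: MISS | VC [7, 13]
  [10] addr=0xba blk=11 s=1: L1-HIT | VC [7, 13]

SEQ = [MISS, MISS, VC-HIT, VC-HIT, VC-HIT, VC-HIT, L1-HIT, VC-HIT, L1-HIT, MISS, L1-HIT]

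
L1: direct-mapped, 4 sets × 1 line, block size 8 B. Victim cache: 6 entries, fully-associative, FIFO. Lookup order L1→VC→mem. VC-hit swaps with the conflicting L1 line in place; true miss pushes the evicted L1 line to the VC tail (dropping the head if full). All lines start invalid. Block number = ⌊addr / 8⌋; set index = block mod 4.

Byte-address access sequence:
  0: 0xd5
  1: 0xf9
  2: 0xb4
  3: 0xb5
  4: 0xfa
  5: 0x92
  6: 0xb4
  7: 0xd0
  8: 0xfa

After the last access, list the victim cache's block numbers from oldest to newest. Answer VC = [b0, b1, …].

0: 0xd5 (blk 26, set 2) → MISS  vc=[]
1: 0xf9 (blk 31, set 3) → MISS  vc=[]
2: 0xb4 (blk 22, set 2) → MISS  vc=[26]
3: 0xb5 (blk 22, set 2) → L1-HIT  vc=[26]
4: 0xfa (blk 31, set 3) → L1-HIT  vc=[26]
5: 0x92 (blk 18, set 2) → MISS  vc=[26, 22]
6: 0xb4 (blk 22, set 2) → VC-HIT  vc=[26, 18]
7: 0xd0 (blk 26, set 2) → VC-HIT  vc=[22, 18]
8: 0xfa (blk 31, set 3) → L1-HIT  vc=[22, 18]

VC = [22, 18]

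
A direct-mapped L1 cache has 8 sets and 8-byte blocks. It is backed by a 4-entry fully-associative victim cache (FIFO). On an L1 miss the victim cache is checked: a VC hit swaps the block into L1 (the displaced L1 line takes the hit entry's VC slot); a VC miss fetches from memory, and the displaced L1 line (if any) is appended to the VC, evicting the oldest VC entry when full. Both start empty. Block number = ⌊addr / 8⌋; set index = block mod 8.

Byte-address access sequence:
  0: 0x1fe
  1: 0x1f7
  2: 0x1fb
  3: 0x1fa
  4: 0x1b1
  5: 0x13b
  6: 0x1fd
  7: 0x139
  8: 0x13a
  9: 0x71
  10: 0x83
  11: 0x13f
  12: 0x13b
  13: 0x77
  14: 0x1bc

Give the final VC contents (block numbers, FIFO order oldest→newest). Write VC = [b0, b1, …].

#0 0x1fe→b63/s7 MISS; vc=[]
#1 0x1f7→b62/s6 MISS; vc=[]
#2 0x1fb→b63/s7 L1-HIT; vc=[]
#3 0x1fa→b63/s7 L1-HIT; vc=[]
#4 0x1b1→b54/s6 MISS; vc=[62]
#5 0x13b→b39/s7 MISS; vc=[62,63]
#6 0x1fd→b63/s7 VC-HIT; vc=[62,39]
#7 0x139→b39/s7 VC-HIT; vc=[62,63]
#8 0x13a→b39/s7 L1-HIT; vc=[62,63]
#9 0x71→b14/s6 MISS; vc=[62,63,54]
#10 0x83→b16/s0 MISS; vc=[62,63,54]
#11 0x13f→b39/s7 L1-HIT; vc=[62,63,54]
#12 0x13b→b39/s7 L1-HIT; vc=[62,63,54]
#13 0x77→b14/s6 L1-HIT; vc=[62,63,54]
#14 0x1bc→b55/s7 MISS; vc=[62,63,54,39]

VC = [62, 63, 54, 39]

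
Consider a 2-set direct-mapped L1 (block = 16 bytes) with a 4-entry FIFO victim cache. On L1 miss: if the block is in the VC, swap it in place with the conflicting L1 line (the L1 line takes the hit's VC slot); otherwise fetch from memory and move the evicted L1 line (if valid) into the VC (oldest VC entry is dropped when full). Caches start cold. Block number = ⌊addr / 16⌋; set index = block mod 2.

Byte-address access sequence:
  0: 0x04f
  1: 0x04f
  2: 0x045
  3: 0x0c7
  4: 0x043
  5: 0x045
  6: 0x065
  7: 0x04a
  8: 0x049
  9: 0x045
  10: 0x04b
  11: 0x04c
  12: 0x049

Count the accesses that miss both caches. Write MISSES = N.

#0 0x4f→b4/s0 MISS; vc=[]
#1 0x4f→b4/s0 L1-HIT; vc=[]
#2 0x45→b4/s0 L1-HIT; vc=[]
#3 0xc7→b12/s0 MISS; vc=[4]
#4 0x43→b4/s0 VC-HIT; vc=[12]
#5 0x45→b4/s0 L1-HIT; vc=[12]
#6 0x65→b6/s0 MISS; vc=[12,4]
#7 0x4a→b4/s0 VC-HIT; vc=[12,6]
#8 0x49→b4/s0 L1-HIT; vc=[12,6]
#9 0x45→b4/s0 L1-HIT; vc=[12,6]
#10 0x4b→b4/s0 L1-HIT; vc=[12,6]
#11 0x4c→b4/s0 L1-HIT; vc=[12,6]
#12 0x49→b4/s0 L1-HIT; vc=[12,6]

MISSES = 3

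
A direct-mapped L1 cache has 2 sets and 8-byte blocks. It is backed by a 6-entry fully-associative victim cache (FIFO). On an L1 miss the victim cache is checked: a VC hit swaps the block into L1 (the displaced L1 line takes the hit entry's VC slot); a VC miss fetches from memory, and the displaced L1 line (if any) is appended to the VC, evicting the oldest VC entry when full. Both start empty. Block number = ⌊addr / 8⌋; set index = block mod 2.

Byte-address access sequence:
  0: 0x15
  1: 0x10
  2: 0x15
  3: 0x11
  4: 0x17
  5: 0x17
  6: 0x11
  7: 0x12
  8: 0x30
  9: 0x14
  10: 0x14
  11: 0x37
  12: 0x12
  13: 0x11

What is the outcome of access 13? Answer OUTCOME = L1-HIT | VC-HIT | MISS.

0: 0x15 (blk 2, set 0) → MISS  vc=[]
1: 0x10 (blk 2, set 0) → L1-HIT  vc=[]
2: 0x15 (blk 2, set 0) → L1-HIT  vc=[]
3: 0x11 (blk 2, set 0) → L1-HIT  vc=[]
4: 0x17 (blk 2, set 0) → L1-HIT  vc=[]
5: 0x17 (blk 2, set 0) → L1-HIT  vc=[]
6: 0x11 (blk 2, set 0) → L1-HIT  vc=[]
7: 0x12 (blk 2, set 0) → L1-HIT  vc=[]
8: 0x30 (blk 6, set 0) → MISS  vc=[2]
9: 0x14 (blk 2, set 0) → VC-HIT  vc=[6]
10: 0x14 (blk 2, set 0) → L1-HIT  vc=[6]
11: 0x37 (blk 6, set 0) → VC-HIT  vc=[2]
12: 0x12 (blk 2, set 0) → VC-HIT  vc=[6]
13: 0x11 (blk 2, set 0) → L1-HIT  vc=[6]

OUTCOME = L1-HIT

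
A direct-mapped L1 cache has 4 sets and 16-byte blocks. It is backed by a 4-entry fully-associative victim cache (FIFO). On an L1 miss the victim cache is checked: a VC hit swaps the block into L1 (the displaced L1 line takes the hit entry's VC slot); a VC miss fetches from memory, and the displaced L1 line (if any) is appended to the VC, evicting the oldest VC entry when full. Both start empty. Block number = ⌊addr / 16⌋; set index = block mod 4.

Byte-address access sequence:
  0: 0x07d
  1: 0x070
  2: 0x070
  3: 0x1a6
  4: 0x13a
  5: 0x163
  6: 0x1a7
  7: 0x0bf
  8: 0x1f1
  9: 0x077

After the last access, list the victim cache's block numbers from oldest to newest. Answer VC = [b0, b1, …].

0: 0x7d (blk 7, set 3) → MISS  vc=[]
1: 0x70 (blk 7, set 3) → L1-HIT  vc=[]
2: 0x70 (blk 7, set 3) → L1-HIT  vc=[]
3: 0x1a6 (blk 26, set 2) → MISS  vc=[]
4: 0x13a (blk 19, set 3) → MISS  vc=[7]
5: 0x163 (blk 22, set 2) → MISS  vc=[7, 26]
6: 0x1a7 (blk 26, set 2) → VC-HIT  vc=[7, 22]
7: 0xbf (blk 11, set 3) → MISS  vc=[7, 22, 19]
8: 0x1f1 (blk 31, set 3) → MISS  vc=[7, 22, 19, 11]
9: 0x77 (blk 7, set 3) → VC-HIT  vc=[31, 22, 19, 11]

VC = [31, 22, 19, 11]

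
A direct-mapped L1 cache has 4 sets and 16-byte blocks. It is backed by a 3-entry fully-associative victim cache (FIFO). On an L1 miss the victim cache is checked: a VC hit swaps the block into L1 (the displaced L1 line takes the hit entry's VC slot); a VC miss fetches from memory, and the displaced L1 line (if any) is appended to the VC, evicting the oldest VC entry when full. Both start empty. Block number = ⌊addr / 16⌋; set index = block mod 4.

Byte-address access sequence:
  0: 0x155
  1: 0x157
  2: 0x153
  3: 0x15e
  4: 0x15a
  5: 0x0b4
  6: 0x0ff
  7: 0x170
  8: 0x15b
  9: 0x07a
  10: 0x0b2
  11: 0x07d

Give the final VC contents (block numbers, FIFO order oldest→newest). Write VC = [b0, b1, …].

VC = [11, 15, 23]

0: 0x155 (blk 21, set 1) → MISS  vc=[]
1: 0x157 (blk 21, set 1) → L1-HIT  vc=[]
2: 0x153 (blk 21, set 1) → L1-HIT  vc=[]
3: 0x15e (blk 21, set 1) → L1-HIT  vc=[]
4: 0x15a (blk 21, set 1) → L1-HIT  vc=[]
5: 0xb4 (blk 11, set 3) → MISS  vc=[]
6: 0xff (blk 15, set 3) → MISS  vc=[11]
7: 0x170 (blk 23, set 3) → MISS  vc=[11, 15]
8: 0x15b (blk 21, set 1) → L1-HIT  vc=[11, 15]
9: 0x7a (blk 7, set 3) → MISS  vc=[11, 15, 23]
10: 0xb2 (blk 11, set 3) → VC-HIT  vc=[7, 15, 23]
11: 0x7d (blk 7, set 3) → VC-HIT  vc=[11, 15, 23]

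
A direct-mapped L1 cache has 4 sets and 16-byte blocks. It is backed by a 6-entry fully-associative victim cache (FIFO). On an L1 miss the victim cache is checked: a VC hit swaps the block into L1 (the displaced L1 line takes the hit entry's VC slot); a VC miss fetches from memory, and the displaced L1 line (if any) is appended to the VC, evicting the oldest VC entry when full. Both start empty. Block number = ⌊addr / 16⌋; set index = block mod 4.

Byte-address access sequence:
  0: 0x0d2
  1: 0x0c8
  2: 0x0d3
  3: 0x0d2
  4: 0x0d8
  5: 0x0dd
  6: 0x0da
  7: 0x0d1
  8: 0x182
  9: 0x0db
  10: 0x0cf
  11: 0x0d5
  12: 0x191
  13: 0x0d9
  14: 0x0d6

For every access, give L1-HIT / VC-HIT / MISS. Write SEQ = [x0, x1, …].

  [0] addr=0xd2 blk=13 s=1: MISS | VC []
  [1] addr=0xc8 blk=12 s=0: MISS | VC []
  [2] addr=0xd3 blk=13 s=1: L1-HIT | VC []
  [3] addr=0xd2 blk=13 s=1: L1-HIT | VC []
  [4] addr=0xd8 blk=13 s=1: L1-HIT | VC []
  [5] addr=0xdd blk=13 s=1: L1-HIT | VC []
  [6] addr=0xda blk=13 s=1: L1-HIT | VC []
  [7] addr=0xd1 blk=13 s=1: L1-HIT | VC []
  [8] addr=0x182 blk=24 s=0: MISS | VC [12]
  [9] addr=0xdb blk=13 s=1: L1-HIT | VC [12]
  [10] addr=0xcf blk=12 s=0: VC-HIT | VC [24]
  [11] addr=0xd5 blk=13 s=1: L1-HIT | VC [24]
  [12] addr=0x191 blk=25 s=1: MISS | VC [24, 13]
  [13] addr=0xd9 blk=13 s=1: VC-HIT | VC [24, 25]
  [14] addr=0xd6 blk=13 s=1: L1-HIT | VC [24, 25]

SEQ = [MISS, MISS, L1-HIT, L1-HIT, L1-HIT, L1-HIT, L1-HIT, L1-HIT, MISS, L1-HIT, VC-HIT, L1-HIT, MISS, VC-HIT, L1-HIT]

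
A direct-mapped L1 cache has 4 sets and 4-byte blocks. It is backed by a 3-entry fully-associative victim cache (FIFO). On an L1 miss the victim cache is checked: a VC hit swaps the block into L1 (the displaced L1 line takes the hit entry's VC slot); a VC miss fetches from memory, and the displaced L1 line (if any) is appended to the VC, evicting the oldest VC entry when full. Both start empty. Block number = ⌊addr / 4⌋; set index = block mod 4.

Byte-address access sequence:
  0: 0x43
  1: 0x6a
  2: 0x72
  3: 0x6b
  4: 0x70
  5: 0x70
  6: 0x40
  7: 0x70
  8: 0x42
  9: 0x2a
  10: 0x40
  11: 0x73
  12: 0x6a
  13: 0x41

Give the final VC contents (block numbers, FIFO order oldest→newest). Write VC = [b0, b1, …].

VC = [28, 10]

#0 0x43→b16/s0 MISS; vc=[]
#1 0x6a→b26/s2 MISS; vc=[]
#2 0x72→b28/s0 MISS; vc=[16]
#3 0x6b→b26/s2 L1-HIT; vc=[16]
#4 0x70→b28/s0 L1-HIT; vc=[16]
#5 0x70→b28/s0 L1-HIT; vc=[16]
#6 0x40→b16/s0 VC-HIT; vc=[28]
#7 0x70→b28/s0 VC-HIT; vc=[16]
#8 0x42→b16/s0 VC-HIT; vc=[28]
#9 0x2a→b10/s2 MISS; vc=[28,26]
#10 0x40→b16/s0 L1-HIT; vc=[28,26]
#11 0x73→b28/s0 VC-HIT; vc=[16,26]
#12 0x6a→b26/s2 VC-HIT; vc=[16,10]
#13 0x41→b16/s0 VC-HIT; vc=[28,10]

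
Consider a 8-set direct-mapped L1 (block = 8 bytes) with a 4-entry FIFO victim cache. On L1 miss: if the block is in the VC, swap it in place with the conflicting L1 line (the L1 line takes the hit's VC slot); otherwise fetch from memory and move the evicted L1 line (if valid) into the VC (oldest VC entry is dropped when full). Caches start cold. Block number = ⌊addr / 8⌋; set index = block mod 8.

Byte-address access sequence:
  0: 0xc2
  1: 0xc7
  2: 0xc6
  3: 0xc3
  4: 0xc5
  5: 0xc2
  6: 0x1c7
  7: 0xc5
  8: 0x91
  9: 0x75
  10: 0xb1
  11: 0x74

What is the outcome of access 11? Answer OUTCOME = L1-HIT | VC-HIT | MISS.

OUTCOME = VC-HIT

#0 0xc2→b24/s0 MISS; vc=[]
#1 0xc7→b24/s0 L1-HIT; vc=[]
#2 0xc6→b24/s0 L1-HIT; vc=[]
#3 0xc3→b24/s0 L1-HIT; vc=[]
#4 0xc5→b24/s0 L1-HIT; vc=[]
#5 0xc2→b24/s0 L1-HIT; vc=[]
#6 0x1c7→b56/s0 MISS; vc=[24]
#7 0xc5→b24/s0 VC-HIT; vc=[56]
#8 0x91→b18/s2 MISS; vc=[56]
#9 0x75→b14/s6 MISS; vc=[56]
#10 0xb1→b22/s6 MISS; vc=[56,14]
#11 0x74→b14/s6 VC-HIT; vc=[56,22]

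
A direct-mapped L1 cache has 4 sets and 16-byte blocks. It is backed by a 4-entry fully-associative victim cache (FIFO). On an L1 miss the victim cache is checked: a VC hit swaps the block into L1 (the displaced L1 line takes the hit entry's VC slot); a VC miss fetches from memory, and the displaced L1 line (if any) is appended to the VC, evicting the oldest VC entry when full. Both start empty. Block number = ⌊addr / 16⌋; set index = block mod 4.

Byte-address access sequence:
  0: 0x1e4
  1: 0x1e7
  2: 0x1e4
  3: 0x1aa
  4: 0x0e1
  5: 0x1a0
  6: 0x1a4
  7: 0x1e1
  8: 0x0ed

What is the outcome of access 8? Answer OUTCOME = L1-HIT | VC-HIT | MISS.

OUTCOME = VC-HIT

0: 0x1e4 (blk 30, set 2) → MISS  vc=[]
1: 0x1e7 (blk 30, set 2) → L1-HIT  vc=[]
2: 0x1e4 (blk 30, set 2) → L1-HIT  vc=[]
3: 0x1aa (blk 26, set 2) → MISS  vc=[30]
4: 0xe1 (blk 14, set 2) → MISS  vc=[30, 26]
5: 0x1a0 (blk 26, set 2) → VC-HIT  vc=[30, 14]
6: 0x1a4 (blk 26, set 2) → L1-HIT  vc=[30, 14]
7: 0x1e1 (blk 30, set 2) → VC-HIT  vc=[26, 14]
8: 0xed (blk 14, set 2) → VC-HIT  vc=[26, 30]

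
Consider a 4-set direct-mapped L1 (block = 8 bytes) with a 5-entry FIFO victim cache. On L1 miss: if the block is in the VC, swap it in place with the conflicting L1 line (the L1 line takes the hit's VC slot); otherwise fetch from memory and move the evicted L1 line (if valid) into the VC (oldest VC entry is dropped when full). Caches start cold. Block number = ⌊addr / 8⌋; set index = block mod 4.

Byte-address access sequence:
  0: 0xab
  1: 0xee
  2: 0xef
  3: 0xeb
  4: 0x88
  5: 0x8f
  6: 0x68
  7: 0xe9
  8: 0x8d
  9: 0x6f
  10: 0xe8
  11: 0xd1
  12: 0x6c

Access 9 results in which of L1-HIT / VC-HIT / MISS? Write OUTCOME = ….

OUTCOME = VC-HIT

  [0] addr=0xab blk=21 s=1: MISS | VC []
  [1] addr=0xee blk=29 s=1: MISS | VC [21]
  [2] addr=0xef blk=29 s=1: L1-HIT | VC [21]
  [3] addr=0xeb blk=29 s=1: L1-HIT | VC [21]
  [4] addr=0x88 blk=17 s=1: MISS | VC [21, 29]
  [5] addr=0x8f blk=17 s=1: L1-HIT | VC [21, 29]
  [6] addr=0x68 blk=13 s=1: MISS | VC [21, 29, 17]
  [7] addr=0xe9 blk=29 s=1: VC-HIT | VC [21, 13, 17]
  [8] addr=0x8d blk=17 s=1: VC-HIT | VC [21, 13, 29]
  [9] addr=0x6f blk=13 s=1: VC-HIT | VC [21, 17, 29]
  [10] addr=0xe8 blk=29 s=1: VC-HIT | VC [21, 17, 13]
  [11] addr=0xd1 blk=26 s=2: MISS | VC [21, 17, 13]
  [12] addr=0x6c blk=13 s=1: VC-HIT | VC [21, 17, 29]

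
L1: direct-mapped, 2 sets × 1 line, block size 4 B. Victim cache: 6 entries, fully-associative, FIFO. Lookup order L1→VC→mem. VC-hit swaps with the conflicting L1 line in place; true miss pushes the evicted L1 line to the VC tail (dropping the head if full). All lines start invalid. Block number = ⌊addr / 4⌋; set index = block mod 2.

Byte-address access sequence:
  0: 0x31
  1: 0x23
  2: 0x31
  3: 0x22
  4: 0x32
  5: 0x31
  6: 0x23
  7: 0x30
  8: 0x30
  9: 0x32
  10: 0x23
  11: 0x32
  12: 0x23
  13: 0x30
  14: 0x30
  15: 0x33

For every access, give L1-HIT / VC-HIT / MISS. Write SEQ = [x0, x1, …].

  [0] addr=0x31 blk=12 s=0: MISS | VC []
  [1] addr=0x23 blk=8 s=0: MISS | VC [12]
  [2] addr=0x31 blk=12 s=0: VC-HIT | VC [8]
  [3] addr=0x22 blk=8 s=0: VC-HIT | VC [12]
  [4] addr=0x32 blk=12 s=0: VC-HIT | VC [8]
  [5] addr=0x31 blk=12 s=0: L1-HIT | VC [8]
  [6] addr=0x23 blk=8 s=0: VC-HIT | VC [12]
  [7] addr=0x30 blk=12 s=0: VC-HIT | VC [8]
  [8] addr=0x30 blk=12 s=0: L1-HIT | VC [8]
  [9] addr=0x32 blk=12 s=0: L1-HIT | VC [8]
  [10] addr=0x23 blk=8 s=0: VC-HIT | VC [12]
  [11] addr=0x32 blk=12 s=0: VC-HIT | VC [8]
  [12] addr=0x23 blk=8 s=0: VC-HIT | VC [12]
  [13] addr=0x30 blk=12 s=0: VC-HIT | VC [8]
  [14] addr=0x30 blk=12 s=0: L1-HIT | VC [8]
  [15] addr=0x33 blk=12 s=0: L1-HIT | VC [8]

SEQ = [MISS, MISS, VC-HIT, VC-HIT, VC-HIT, L1-HIT, VC-HIT, VC-HIT, L1-HIT, L1-HIT, VC-HIT, VC-HIT, VC-HIT, VC-HIT, L1-HIT, L1-HIT]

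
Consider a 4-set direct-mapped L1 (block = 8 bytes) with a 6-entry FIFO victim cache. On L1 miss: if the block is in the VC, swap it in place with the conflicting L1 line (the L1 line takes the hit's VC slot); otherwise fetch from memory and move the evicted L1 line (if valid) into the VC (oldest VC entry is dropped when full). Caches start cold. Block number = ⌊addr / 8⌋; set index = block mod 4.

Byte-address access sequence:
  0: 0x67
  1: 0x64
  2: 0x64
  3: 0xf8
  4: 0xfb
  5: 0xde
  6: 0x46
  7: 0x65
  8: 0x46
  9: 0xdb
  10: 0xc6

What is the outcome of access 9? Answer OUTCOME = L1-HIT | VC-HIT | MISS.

#0 0x67→b12/s0 MISS; vc=[]
#1 0x64→b12/s0 L1-HIT; vc=[]
#2 0x64→b12/s0 L1-HIT; vc=[]
#3 0xf8→b31/s3 MISS; vc=[]
#4 0xfb→b31/s3 L1-HIT; vc=[]
#5 0xde→b27/s3 MISS; vc=[31]
#6 0x46→b8/s0 MISS; vc=[31,12]
#7 0x65→b12/s0 VC-HIT; vc=[31,8]
#8 0x46→b8/s0 VC-HIT; vc=[31,12]
#9 0xdb→b27/s3 L1-HIT; vc=[31,12]
#10 0xc6→b24/s0 MISS; vc=[31,12,8]

OUTCOME = L1-HIT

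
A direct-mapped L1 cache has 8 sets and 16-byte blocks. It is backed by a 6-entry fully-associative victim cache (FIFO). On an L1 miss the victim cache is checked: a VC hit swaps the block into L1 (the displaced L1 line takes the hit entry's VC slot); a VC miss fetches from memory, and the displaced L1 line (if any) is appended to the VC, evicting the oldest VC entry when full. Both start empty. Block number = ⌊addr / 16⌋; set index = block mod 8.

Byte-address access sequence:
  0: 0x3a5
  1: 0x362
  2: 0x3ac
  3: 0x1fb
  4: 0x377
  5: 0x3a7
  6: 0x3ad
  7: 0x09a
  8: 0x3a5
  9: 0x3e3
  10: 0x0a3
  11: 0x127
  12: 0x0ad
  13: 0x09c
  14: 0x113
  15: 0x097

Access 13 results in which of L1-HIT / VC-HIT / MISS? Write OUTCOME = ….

OUTCOME = L1-HIT

0: 0x3a5 (blk 58, set 2) → MISS  vc=[]
1: 0x362 (blk 54, set 6) → MISS  vc=[]
2: 0x3ac (blk 58, set 2) → L1-HIT  vc=[]
3: 0x1fb (blk 31, set 7) → MISS  vc=[]
4: 0x377 (blk 55, set 7) → MISS  vc=[31]
5: 0x3a7 (blk 58, set 2) → L1-HIT  vc=[31]
6: 0x3ad (blk 58, set 2) → L1-HIT  vc=[31]
7: 0x9a (blk 9, set 1) → MISS  vc=[31]
8: 0x3a5 (blk 58, set 2) → L1-HIT  vc=[31]
9: 0x3e3 (blk 62, set 6) → MISS  vc=[31, 54]
10: 0xa3 (blk 10, set 2) → MISS  vc=[31, 54, 58]
11: 0x127 (blk 18, set 2) → MISS  vc=[31, 54, 58, 10]
12: 0xad (blk 10, set 2) → VC-HIT  vc=[31, 54, 58, 18]
13: 0x9c (blk 9, set 1) → L1-HIT  vc=[31, 54, 58, 18]
14: 0x113 (blk 17, set 1) → MISS  vc=[31, 54, 58, 18, 9]
15: 0x97 (blk 9, set 1) → VC-HIT  vc=[31, 54, 58, 18, 17]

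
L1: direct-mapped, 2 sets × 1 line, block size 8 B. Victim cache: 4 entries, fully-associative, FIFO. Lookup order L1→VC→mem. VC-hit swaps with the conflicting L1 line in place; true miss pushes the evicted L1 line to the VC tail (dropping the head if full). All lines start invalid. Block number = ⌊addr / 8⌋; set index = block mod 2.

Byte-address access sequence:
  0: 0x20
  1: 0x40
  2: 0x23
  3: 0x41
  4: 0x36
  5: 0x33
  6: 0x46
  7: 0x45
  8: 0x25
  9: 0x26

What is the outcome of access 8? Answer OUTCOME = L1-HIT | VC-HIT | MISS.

OUTCOME = VC-HIT

#0 0x20→b4/s0 MISS; vc=[]
#1 0x40→b8/s0 MISS; vc=[4]
#2 0x23→b4/s0 VC-HIT; vc=[8]
#3 0x41→b8/s0 VC-HIT; vc=[4]
#4 0x36→b6/s0 MISS; vc=[4,8]
#5 0x33→b6/s0 L1-HIT; vc=[4,8]
#6 0x46→b8/s0 VC-HIT; vc=[4,6]
#7 0x45→b8/s0 L1-HIT; vc=[4,6]
#8 0x25→b4/s0 VC-HIT; vc=[8,6]
#9 0x26→b4/s0 L1-HIT; vc=[8,6]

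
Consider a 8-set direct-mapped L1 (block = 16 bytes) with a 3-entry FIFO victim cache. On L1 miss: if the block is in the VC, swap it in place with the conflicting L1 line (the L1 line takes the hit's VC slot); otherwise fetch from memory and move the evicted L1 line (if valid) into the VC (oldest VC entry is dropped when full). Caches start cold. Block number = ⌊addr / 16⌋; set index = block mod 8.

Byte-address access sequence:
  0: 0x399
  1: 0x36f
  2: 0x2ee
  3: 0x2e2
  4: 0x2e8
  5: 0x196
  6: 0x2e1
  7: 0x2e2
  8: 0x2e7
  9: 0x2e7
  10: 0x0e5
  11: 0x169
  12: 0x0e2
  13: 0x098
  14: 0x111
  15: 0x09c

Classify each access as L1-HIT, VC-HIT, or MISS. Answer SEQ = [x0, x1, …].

SEQ = [MISS, MISS, MISS, L1-HIT, L1-HIT, MISS, L1-HIT, L1-HIT, L1-HIT, L1-HIT, MISS, MISS, VC-HIT, MISS, MISS, VC-HIT]

#0 0x399→b57/s1 MISS; vc=[]
#1 0x36f→b54/s6 MISS; vc=[]
#2 0x2ee→b46/s6 MISS; vc=[54]
#3 0x2e2→b46/s6 L1-HIT; vc=[54]
#4 0x2e8→b46/s6 L1-HIT; vc=[54]
#5 0x196→b25/s1 MISS; vc=[54,57]
#6 0x2e1→b46/s6 L1-HIT; vc=[54,57]
#7 0x2e2→b46/s6 L1-HIT; vc=[54,57]
#8 0x2e7→b46/s6 L1-HIT; vc=[54,57]
#9 0x2e7→b46/s6 L1-HIT; vc=[54,57]
#10 0xe5→b14/s6 MISS; vc=[54,57,46]
#11 0x169→b22/s6 MISS; vc=[57,46,14]
#12 0xe2→b14/s6 VC-HIT; vc=[57,46,22]
#13 0x98→b9/s1 MISS; vc=[46,22,25]
#14 0x111→b17/s1 MISS; vc=[22,25,9]
#15 0x9c→b9/s1 VC-HIT; vc=[22,25,17]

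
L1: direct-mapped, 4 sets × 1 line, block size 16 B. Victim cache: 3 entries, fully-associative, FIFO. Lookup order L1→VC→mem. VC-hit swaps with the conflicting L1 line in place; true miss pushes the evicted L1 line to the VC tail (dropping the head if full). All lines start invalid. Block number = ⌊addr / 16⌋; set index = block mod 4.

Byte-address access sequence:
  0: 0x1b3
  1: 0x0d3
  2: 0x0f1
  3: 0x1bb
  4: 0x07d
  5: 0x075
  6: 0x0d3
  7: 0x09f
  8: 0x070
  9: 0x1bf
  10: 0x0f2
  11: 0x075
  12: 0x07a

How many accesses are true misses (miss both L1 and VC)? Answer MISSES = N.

MISSES = 5

  [0] addr=0x1b3 blk=27 s=3: MISS | VC []
  [1] addr=0xd3 blk=13 s=1: MISS | VC []
  [2] addr=0xf1 blk=15 s=3: MISS | VC [27]
  [3] addr=0x1bb blk=27 s=3: VC-HIT | VC [15]
  [4] addr=0x7d blk=7 s=3: MISS | VC [15, 27]
  [5] addr=0x75 blk=7 s=3: L1-HIT | VC [15, 27]
  [6] addr=0xd3 blk=13 s=1: L1-HIT | VC [15, 27]
  [7] addr=0x9f blk=9 s=1: MISS | VC [15, 27, 13]
  [8] addr=0x70 blk=7 s=3: L1-HIT | VC [15, 27, 13]
  [9] addr=0x1bf blk=27 s=3: VC-HIT | VC [15, 7, 13]
  [10] addr=0xf2 blk=15 s=3: VC-HIT | VC [27, 7, 13]
  [11] addr=0x75 blk=7 s=3: VC-HIT | VC [27, 15, 13]
  [12] addr=0x7a blk=7 s=3: L1-HIT | VC [27, 15, 13]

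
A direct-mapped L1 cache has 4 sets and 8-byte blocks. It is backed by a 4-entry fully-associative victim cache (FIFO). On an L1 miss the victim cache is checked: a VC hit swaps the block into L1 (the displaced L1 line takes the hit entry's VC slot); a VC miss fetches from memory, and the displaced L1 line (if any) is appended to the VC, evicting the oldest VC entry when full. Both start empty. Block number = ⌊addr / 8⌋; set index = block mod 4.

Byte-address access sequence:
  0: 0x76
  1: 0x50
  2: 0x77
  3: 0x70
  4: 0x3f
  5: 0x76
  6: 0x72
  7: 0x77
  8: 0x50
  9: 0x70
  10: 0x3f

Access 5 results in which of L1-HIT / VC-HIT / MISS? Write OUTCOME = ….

OUTCOME = L1-HIT

#0 0x76→b14/s2 MISS; vc=[]
#1 0x50→b10/s2 MISS; vc=[14]
#2 0x77→b14/s2 VC-HIT; vc=[10]
#3 0x70→b14/s2 L1-HIT; vc=[10]
#4 0x3f→b7/s3 MISS; vc=[10]
#5 0x76→b14/s2 L1-HIT; vc=[10]
#6 0x72→b14/s2 L1-HIT; vc=[10]
#7 0x77→b14/s2 L1-HIT; vc=[10]
#8 0x50→b10/s2 VC-HIT; vc=[14]
#9 0x70→b14/s2 VC-HIT; vc=[10]
#10 0x3f→b7/s3 L1-HIT; vc=[10]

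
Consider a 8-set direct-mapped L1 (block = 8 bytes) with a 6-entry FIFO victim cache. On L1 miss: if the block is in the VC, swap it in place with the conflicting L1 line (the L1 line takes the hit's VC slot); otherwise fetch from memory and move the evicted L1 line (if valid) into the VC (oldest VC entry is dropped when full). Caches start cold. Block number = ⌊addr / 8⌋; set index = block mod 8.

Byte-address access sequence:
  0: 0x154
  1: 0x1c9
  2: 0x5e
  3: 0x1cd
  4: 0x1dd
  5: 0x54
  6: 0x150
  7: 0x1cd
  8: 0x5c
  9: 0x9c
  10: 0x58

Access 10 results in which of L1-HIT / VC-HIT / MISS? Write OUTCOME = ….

OUTCOME = VC-HIT

#0 0x154→b42/s2 MISS; vc=[]
#1 0x1c9→b57/s1 MISS; vc=[]
#2 0x5e→b11/s3 MISS; vc=[]
#3 0x1cd→b57/s1 L1-HIT; vc=[]
#4 0x1dd→b59/s3 MISS; vc=[11]
#5 0x54→b10/s2 MISS; vc=[11,42]
#6 0x150→b42/s2 VC-HIT; vc=[11,10]
#7 0x1cd→b57/s1 L1-HIT; vc=[11,10]
#8 0x5c→b11/s3 VC-HIT; vc=[59,10]
#9 0x9c→b19/s3 MISS; vc=[59,10,11]
#10 0x58→b11/s3 VC-HIT; vc=[59,10,19]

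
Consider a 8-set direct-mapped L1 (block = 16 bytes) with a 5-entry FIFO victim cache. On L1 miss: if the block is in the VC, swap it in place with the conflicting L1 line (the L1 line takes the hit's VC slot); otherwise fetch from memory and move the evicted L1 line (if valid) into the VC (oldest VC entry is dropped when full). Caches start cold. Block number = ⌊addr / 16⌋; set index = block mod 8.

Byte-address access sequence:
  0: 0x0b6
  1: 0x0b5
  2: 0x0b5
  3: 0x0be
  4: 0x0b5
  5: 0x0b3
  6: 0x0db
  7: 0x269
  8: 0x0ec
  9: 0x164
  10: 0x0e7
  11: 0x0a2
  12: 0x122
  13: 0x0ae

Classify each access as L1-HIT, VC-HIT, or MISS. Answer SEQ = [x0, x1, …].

#0 0xb6→b11/s3 MISS; vc=[]
#1 0xb5→b11/s3 L1-HIT; vc=[]
#2 0xb5→b11/s3 L1-HIT; vc=[]
#3 0xbe→b11/s3 L1-HIT; vc=[]
#4 0xb5→b11/s3 L1-HIT; vc=[]
#5 0xb3→b11/s3 L1-HIT; vc=[]
#6 0xdb→b13/s5 MISS; vc=[]
#7 0x269→b38/s6 MISS; vc=[]
#8 0xec→b14/s6 MISS; vc=[38]
#9 0x164→b22/s6 MISS; vc=[38,14]
#10 0xe7→b14/s6 VC-HIT; vc=[38,22]
#11 0xa2→b10/s2 MISS; vc=[38,22]
#12 0x122→b18/s2 MISS; vc=[38,22,10]
#13 0xae→b10/s2 VC-HIT; vc=[38,22,18]

SEQ = [MISS, L1-HIT, L1-HIT, L1-HIT, L1-HIT, L1-HIT, MISS, MISS, MISS, MISS, VC-HIT, MISS, MISS, VC-HIT]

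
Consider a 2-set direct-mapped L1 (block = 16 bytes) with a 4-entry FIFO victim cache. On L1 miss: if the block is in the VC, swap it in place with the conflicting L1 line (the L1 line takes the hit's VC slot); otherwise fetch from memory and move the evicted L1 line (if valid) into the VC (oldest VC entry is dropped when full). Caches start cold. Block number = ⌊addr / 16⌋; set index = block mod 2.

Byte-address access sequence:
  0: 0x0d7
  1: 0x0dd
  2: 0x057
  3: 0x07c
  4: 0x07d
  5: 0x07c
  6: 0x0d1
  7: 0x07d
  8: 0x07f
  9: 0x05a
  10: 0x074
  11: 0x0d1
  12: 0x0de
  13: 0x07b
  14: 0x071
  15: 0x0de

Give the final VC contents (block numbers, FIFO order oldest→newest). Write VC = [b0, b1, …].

0: 0xd7 (blk 13, set 1) → MISS  vc=[]
1: 0xdd (blk 13, set 1) → L1-HIT  vc=[]
2: 0x57 (blk 5, set 1) → MISS  vc=[13]
3: 0x7c (blk 7, set 1) → MISS  vc=[13, 5]
4: 0x7d (blk 7, set 1) → L1-HIT  vc=[13, 5]
5: 0x7c (blk 7, set 1) → L1-HIT  vc=[13, 5]
6: 0xd1 (blk 13, set 1) → VC-HIT  vc=[7, 5]
7: 0x7d (blk 7, set 1) → VC-HIT  vc=[13, 5]
8: 0x7f (blk 7, set 1) → L1-HIT  vc=[13, 5]
9: 0x5a (blk 5, set 1) → VC-HIT  vc=[13, 7]
10: 0x74 (blk 7, set 1) → VC-HIT  vc=[13, 5]
11: 0xd1 (blk 13, set 1) → VC-HIT  vc=[7, 5]
12: 0xde (blk 13, set 1) → L1-HIT  vc=[7, 5]
13: 0x7b (blk 7, set 1) → VC-HIT  vc=[13, 5]
14: 0x71 (blk 7, set 1) → L1-HIT  vc=[13, 5]
15: 0xde (blk 13, set 1) → VC-HIT  vc=[7, 5]

VC = [7, 5]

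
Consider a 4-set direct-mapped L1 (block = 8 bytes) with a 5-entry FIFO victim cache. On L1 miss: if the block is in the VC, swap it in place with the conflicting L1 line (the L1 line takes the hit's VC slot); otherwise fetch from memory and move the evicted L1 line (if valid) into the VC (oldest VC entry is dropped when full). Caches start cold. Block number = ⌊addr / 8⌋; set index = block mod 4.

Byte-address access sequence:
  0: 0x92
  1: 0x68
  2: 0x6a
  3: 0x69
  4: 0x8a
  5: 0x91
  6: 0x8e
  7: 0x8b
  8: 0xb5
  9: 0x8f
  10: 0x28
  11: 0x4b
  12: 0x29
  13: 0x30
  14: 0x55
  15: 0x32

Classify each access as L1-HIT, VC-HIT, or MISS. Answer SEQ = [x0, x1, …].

0: 0x92 (blk 18, set 2) → MISS  vc=[]
1: 0x68 (blk 13, set 1) → MISS  vc=[]
2: 0x6a (blk 13, set 1) → L1-HIT  vc=[]
3: 0x69 (blk 13, set 1) → L1-HIT  vc=[]
4: 0x8a (blk 17, set 1) → MISS  vc=[13]
5: 0x91 (blk 18, set 2) → L1-HIT  vc=[13]
6: 0x8e (blk 17, set 1) → L1-HIT  vc=[13]
7: 0x8b (blk 17, set 1) → L1-HIT  vc=[13]
8: 0xb5 (blk 22, set 2) → MISS  vc=[13, 18]
9: 0x8f (blk 17, set 1) → L1-HIT  vc=[13, 18]
10: 0x28 (blk 5, set 1) → MISS  vc=[13, 18, 17]
11: 0x4b (blk 9, set 1) → MISS  vc=[13, 18, 17, 5]
12: 0x29 (blk 5, set 1) → VC-HIT  vc=[13, 18, 17, 9]
13: 0x30 (blk 6, set 2) → MISS  vc=[13, 18, 17, 9, 22]
14: 0x55 (blk 10, set 2) → MISS  vc=[18, 17, 9, 22, 6]
15: 0x32 (blk 6, set 2) → VC-HIT  vc=[18, 17, 9, 22, 10]

SEQ = [MISS, MISS, L1-HIT, L1-HIT, MISS, L1-HIT, L1-HIT, L1-HIT, MISS, L1-HIT, MISS, MISS, VC-HIT, MISS, MISS, VC-HIT]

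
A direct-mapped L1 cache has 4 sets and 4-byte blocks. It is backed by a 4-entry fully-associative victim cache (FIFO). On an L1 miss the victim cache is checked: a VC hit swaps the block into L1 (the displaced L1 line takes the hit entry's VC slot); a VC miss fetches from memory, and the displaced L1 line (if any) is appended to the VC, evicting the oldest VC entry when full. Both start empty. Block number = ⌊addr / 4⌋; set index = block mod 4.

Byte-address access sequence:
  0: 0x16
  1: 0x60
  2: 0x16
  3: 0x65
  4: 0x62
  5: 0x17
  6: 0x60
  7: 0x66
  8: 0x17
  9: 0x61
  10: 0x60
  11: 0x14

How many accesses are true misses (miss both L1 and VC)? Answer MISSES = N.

  [0] addr=0x16 blk=5 s=1: MISS | VC []
  [1] addr=0x60 blk=24 s=0: MISS | VC []
  [2] addr=0x16 blk=5 s=1: L1-HIT | VC []
  [3] addr=0x65 blk=25 s=1: MISS | VC [5]
  [4] addr=0x62 blk=24 s=0: L1-HIT | VC [5]
  [5] addr=0x17 blk=5 s=1: VC-HIT | VC [25]
  [6] addr=0x60 blk=24 s=0: L1-HIT | VC [25]
  [7] addr=0x66 blk=25 s=1: VC-HIT | VC [5]
  [8] addr=0x17 blk=5 s=1: VC-HIT | VC [25]
  [9] addr=0x61 blk=24 s=0: L1-HIT | VC [25]
  [10] addr=0x60 blk=24 s=0: L1-HIT | VC [25]
  [11] addr=0x14 blk=5 s=1: L1-HIT | VC [25]

MISSES = 3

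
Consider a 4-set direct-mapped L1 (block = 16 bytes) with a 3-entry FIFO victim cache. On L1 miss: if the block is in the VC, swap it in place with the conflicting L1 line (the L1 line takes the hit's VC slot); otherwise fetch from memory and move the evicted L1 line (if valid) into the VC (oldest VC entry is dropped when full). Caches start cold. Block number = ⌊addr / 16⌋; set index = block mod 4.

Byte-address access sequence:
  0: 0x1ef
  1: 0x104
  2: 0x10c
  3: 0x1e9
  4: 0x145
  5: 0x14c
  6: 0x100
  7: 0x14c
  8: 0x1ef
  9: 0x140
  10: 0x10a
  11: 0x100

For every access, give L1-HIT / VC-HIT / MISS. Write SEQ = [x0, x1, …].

#0 0x1ef→b30/s2 MISS; vc=[]
#1 0x104→b16/s0 MISS; vc=[]
#2 0x10c→b16/s0 L1-HIT; vc=[]
#3 0x1e9→b30/s2 L1-HIT; vc=[]
#4 0x145→b20/s0 MISS; vc=[16]
#5 0x14c→b20/s0 L1-HIT; vc=[16]
#6 0x100→b16/s0 VC-HIT; vc=[20]
#7 0x14c→b20/s0 VC-HIT; vc=[16]
#8 0x1ef→b30/s2 L1-HIT; vc=[16]
#9 0x140→b20/s0 L1-HIT; vc=[16]
#10 0x10a→b16/s0 VC-HIT; vc=[20]
#11 0x100→b16/s0 L1-HIT; vc=[20]

SEQ = [MISS, MISS, L1-HIT, L1-HIT, MISS, L1-HIT, VC-HIT, VC-HIT, L1-HIT, L1-HIT, VC-HIT, L1-HIT]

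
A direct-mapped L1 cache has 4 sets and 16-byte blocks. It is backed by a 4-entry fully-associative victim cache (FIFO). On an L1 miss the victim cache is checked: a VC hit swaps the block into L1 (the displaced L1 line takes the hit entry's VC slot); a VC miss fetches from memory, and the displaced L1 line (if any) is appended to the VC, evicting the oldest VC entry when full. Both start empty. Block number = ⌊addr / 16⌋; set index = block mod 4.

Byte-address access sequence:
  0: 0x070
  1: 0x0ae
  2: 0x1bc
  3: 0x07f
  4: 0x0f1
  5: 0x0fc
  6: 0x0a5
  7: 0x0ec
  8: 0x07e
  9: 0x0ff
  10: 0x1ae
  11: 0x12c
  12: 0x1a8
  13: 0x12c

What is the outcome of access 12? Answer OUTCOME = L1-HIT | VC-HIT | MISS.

#0 0x70→b7/s3 MISS; vc=[]
#1 0xae→b10/s2 MISS; vc=[]
#2 0x1bc→b27/s3 MISS; vc=[7]
#3 0x7f→b7/s3 VC-HIT; vc=[27]
#4 0xf1→b15/s3 MISS; vc=[27,7]
#5 0xfc→b15/s3 L1-HIT; vc=[27,7]
#6 0xa5→b10/s2 L1-HIT; vc=[27,7]
#7 0xec→b14/s2 MISS; vc=[27,7,10]
#8 0x7e→b7/s3 VC-HIT; vc=[27,15,10]
#9 0xff→b15/s3 VC-HIT; vc=[27,7,10]
#10 0x1ae→b26/s2 MISS; vc=[27,7,10,14]
#11 0x12c→b18/s2 MISS; vc=[7,10,14,26]
#12 0x1a8→b26/s2 VC-HIT; vc=[7,10,14,18]
#13 0x12c→b18/s2 VC-HIT; vc=[7,10,14,26]

OUTCOME = VC-HIT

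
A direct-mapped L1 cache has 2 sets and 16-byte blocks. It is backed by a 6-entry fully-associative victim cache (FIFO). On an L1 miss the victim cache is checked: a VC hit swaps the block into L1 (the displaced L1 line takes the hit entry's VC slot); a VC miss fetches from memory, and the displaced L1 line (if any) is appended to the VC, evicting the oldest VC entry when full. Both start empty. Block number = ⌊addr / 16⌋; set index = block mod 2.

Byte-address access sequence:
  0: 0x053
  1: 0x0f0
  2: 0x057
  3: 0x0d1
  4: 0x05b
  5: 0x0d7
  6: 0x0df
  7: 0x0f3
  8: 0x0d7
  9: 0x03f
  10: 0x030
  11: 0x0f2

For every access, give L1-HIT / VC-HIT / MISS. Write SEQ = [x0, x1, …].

SEQ = [MISS, MISS, VC-HIT, MISS, VC-HIT, VC-HIT, L1-HIT, VC-HIT, VC-HIT, MISS, L1-HIT, VC-HIT]

  [0] addr=0x53 blk=5 s=1: MISS | VC []
  [1] addr=0xf0 blk=15 s=1: MISS | VC [5]
  [2] addr=0x57 blk=5 s=1: VC-HIT | VC [15]
  [3] addr=0xd1 blk=13 s=1: MISS | VC [15, 5]
  [4] addr=0x5b blk=5 s=1: VC-HIT | VC [15, 13]
  [5] addr=0xd7 blk=13 s=1: VC-HIT | VC [15, 5]
  [6] addr=0xdf blk=13 s=1: L1-HIT | VC [15, 5]
  [7] addr=0xf3 blk=15 s=1: VC-HIT | VC [13, 5]
  [8] addr=0xd7 blk=13 s=1: VC-HIT | VC [15, 5]
  [9] addr=0x3f blk=3 s=1: MISS | VC [15, 5, 13]
  [10] addr=0x30 blk=3 s=1: L1-HIT | VC [15, 5, 13]
  [11] addr=0xf2 blk=15 s=1: VC-HIT | VC [3, 5, 13]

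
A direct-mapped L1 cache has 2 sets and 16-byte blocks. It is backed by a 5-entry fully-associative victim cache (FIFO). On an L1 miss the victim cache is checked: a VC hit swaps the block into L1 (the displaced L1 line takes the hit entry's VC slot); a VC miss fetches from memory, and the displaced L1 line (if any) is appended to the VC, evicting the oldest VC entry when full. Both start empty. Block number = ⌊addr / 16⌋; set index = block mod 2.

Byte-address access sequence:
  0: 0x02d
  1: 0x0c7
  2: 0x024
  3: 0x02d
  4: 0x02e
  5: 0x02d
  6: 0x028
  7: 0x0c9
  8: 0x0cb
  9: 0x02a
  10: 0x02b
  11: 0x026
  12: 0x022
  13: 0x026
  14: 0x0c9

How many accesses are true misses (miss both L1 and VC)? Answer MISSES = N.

#0 0x2d→b2/s0 MISS; vc=[]
#1 0xc7→b12/s0 MISS; vc=[2]
#2 0x24→b2/s0 VC-HIT; vc=[12]
#3 0x2d→b2/s0 L1-HIT; vc=[12]
#4 0x2e→b2/s0 L1-HIT; vc=[12]
#5 0x2d→b2/s0 L1-HIT; vc=[12]
#6 0x28→b2/s0 L1-HIT; vc=[12]
#7 0xc9→b12/s0 VC-HIT; vc=[2]
#8 0xcb→b12/s0 L1-HIT; vc=[2]
#9 0x2a→b2/s0 VC-HIT; vc=[12]
#10 0x2b→b2/s0 L1-HIT; vc=[12]
#11 0x26→b2/s0 L1-HIT; vc=[12]
#12 0x22→b2/s0 L1-HIT; vc=[12]
#13 0x26→b2/s0 L1-HIT; vc=[12]
#14 0xc9→b12/s0 VC-HIT; vc=[2]

MISSES = 2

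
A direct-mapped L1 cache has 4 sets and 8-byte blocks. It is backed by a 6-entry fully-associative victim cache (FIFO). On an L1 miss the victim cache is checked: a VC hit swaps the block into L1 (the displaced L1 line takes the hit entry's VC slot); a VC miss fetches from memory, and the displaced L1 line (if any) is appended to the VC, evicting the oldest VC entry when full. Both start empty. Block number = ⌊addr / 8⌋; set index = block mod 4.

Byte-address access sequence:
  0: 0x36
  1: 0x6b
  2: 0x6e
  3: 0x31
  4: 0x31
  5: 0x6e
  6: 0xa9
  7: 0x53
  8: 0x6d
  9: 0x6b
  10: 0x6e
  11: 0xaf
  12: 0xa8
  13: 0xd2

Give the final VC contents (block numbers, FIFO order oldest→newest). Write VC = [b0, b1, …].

VC = [13, 6, 10]

#0 0x36→b6/s2 MISS; vc=[]
#1 0x6b→b13/s1 MISS; vc=[]
#2 0x6e→b13/s1 L1-HIT; vc=[]
#3 0x31→b6/s2 L1-HIT; vc=[]
#4 0x31→b6/s2 L1-HIT; vc=[]
#5 0x6e→b13/s1 L1-HIT; vc=[]
#6 0xa9→b21/s1 MISS; vc=[13]
#7 0x53→b10/s2 MISS; vc=[13,6]
#8 0x6d→b13/s1 VC-HIT; vc=[21,6]
#9 0x6b→b13/s1 L1-HIT; vc=[21,6]
#10 0x6e→b13/s1 L1-HIT; vc=[21,6]
#11 0xaf→b21/s1 VC-HIT; vc=[13,6]
#12 0xa8→b21/s1 L1-HIT; vc=[13,6]
#13 0xd2→b26/s2 MISS; vc=[13,6,10]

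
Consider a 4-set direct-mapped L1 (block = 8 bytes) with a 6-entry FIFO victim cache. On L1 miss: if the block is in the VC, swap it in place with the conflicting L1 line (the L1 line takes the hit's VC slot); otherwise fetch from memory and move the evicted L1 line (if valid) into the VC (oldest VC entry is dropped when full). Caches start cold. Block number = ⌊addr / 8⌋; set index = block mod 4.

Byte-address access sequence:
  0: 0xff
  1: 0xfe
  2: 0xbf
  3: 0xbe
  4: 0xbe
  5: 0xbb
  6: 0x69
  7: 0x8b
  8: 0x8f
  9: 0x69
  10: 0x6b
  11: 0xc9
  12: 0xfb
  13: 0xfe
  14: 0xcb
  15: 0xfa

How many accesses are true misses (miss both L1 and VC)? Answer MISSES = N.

#0 0xff→b31/s3 MISS; vc=[]
#1 0xfe→b31/s3 L1-HIT; vc=[]
#2 0xbf→b23/s3 MISS; vc=[31]
#3 0xbe→b23/s3 L1-HIT; vc=[31]
#4 0xbe→b23/s3 L1-HIT; vc=[31]
#5 0xbb→b23/s3 L1-HIT; vc=[31]
#6 0x69→b13/s1 MISS; vc=[31]
#7 0x8b→b17/s1 MISS; vc=[31,13]
#8 0x8f→b17/s1 L1-HIT; vc=[31,13]
#9 0x69→b13/s1 VC-HIT; vc=[31,17]
#10 0x6b→b13/s1 L1-HIT; vc=[31,17]
#11 0xc9→b25/s1 MISS; vc=[31,17,13]
#12 0xfb→b31/s3 VC-HIT; vc=[23,17,13]
#13 0xfe→b31/s3 L1-HIT; vc=[23,17,13]
#14 0xcb→b25/s1 L1-HIT; vc=[23,17,13]
#15 0xfa→b31/s3 L1-HIT; vc=[23,17,13]

MISSES = 5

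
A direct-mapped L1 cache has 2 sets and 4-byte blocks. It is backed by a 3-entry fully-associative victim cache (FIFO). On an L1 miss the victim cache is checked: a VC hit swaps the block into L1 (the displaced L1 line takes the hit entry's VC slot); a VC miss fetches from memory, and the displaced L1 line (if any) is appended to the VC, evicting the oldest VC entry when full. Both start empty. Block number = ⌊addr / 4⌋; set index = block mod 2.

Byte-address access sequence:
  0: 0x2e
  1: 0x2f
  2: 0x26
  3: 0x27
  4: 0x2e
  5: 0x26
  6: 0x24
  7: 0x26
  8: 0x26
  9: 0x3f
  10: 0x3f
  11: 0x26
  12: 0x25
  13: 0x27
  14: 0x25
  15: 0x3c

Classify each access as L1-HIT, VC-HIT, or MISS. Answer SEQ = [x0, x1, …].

SEQ = [MISS, L1-HIT, MISS, L1-HIT, VC-HIT, VC-HIT, L1-HIT, L1-HIT, L1-HIT, MISS, L1-HIT, VC-HIT, L1-HIT, L1-HIT, L1-HIT, VC-HIT]

#0 0x2e→b11/s1 MISS; vc=[]
#1 0x2f→b11/s1 L1-HIT; vc=[]
#2 0x26→b9/s1 MISS; vc=[11]
#3 0x27→b9/s1 L1-HIT; vc=[11]
#4 0x2e→b11/s1 VC-HIT; vc=[9]
#5 0x26→b9/s1 VC-HIT; vc=[11]
#6 0x24→b9/s1 L1-HIT; vc=[11]
#7 0x26→b9/s1 L1-HIT; vc=[11]
#8 0x26→b9/s1 L1-HIT; vc=[11]
#9 0x3f→b15/s1 MISS; vc=[11,9]
#10 0x3f→b15/s1 L1-HIT; vc=[11,9]
#11 0x26→b9/s1 VC-HIT; vc=[11,15]
#12 0x25→b9/s1 L1-HIT; vc=[11,15]
#13 0x27→b9/s1 L1-HIT; vc=[11,15]
#14 0x25→b9/s1 L1-HIT; vc=[11,15]
#15 0x3c→b15/s1 VC-HIT; vc=[11,9]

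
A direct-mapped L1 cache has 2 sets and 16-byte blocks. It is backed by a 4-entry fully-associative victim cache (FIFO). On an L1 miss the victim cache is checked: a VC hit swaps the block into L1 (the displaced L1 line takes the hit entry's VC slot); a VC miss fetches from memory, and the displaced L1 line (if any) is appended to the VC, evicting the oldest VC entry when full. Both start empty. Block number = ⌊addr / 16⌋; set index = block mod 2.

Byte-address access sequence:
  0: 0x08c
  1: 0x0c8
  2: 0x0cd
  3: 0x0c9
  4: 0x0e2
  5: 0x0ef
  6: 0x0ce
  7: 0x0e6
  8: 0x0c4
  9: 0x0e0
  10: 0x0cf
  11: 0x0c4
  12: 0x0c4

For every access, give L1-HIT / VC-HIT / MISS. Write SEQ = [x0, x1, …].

0: 0x8c (blk 8, set 0) → MISS  vc=[]
1: 0xc8 (blk 12, set 0) → MISS  vc=[8]
2: 0xcd (blk 12, set 0) → L1-HIT  vc=[8]
3: 0xc9 (blk 12, set 0) → L1-HIT  vc=[8]
4: 0xe2 (blk 14, set 0) → MISS  vc=[8, 12]
5: 0xef (blk 14, set 0) → L1-HIT  vc=[8, 12]
6: 0xce (blk 12, set 0) → VC-HIT  vc=[8, 14]
7: 0xe6 (blk 14, set 0) → VC-HIT  vc=[8, 12]
8: 0xc4 (blk 12, set 0) → VC-HIT  vc=[8, 14]
9: 0xe0 (blk 14, set 0) → VC-HIT  vc=[8, 12]
10: 0xcf (blk 12, set 0) → VC-HIT  vc=[8, 14]
11: 0xc4 (blk 12, set 0) → L1-HIT  vc=[8, 14]
12: 0xc4 (blk 12, set 0) → L1-HIT  vc=[8, 14]

SEQ = [MISS, MISS, L1-HIT, L1-HIT, MISS, L1-HIT, VC-HIT, VC-HIT, VC-HIT, VC-HIT, VC-HIT, L1-HIT, L1-HIT]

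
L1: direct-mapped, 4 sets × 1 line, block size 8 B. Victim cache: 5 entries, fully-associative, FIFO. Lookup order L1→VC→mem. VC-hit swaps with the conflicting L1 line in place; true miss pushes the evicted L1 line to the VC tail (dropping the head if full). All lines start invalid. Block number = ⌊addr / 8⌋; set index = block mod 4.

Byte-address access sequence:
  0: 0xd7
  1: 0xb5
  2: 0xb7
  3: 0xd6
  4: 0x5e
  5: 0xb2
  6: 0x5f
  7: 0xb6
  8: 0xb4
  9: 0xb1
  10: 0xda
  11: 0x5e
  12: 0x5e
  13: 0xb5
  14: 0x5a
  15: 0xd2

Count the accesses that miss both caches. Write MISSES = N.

MISSES = 4

#0 0xd7→b26/s2 MISS; vc=[]
#1 0xb5→b22/s2 MISS; vc=[26]
#2 0xb7→b22/s2 L1-HIT; vc=[26]
#3 0xd6→b26/s2 VC-HIT; vc=[22]
#4 0x5e→b11/s3 MISS; vc=[22]
#5 0xb2→b22/s2 VC-HIT; vc=[26]
#6 0x5f→b11/s3 L1-HIT; vc=[26]
#7 0xb6→b22/s2 L1-HIT; vc=[26]
#8 0xb4→b22/s2 L1-HIT; vc=[26]
#9 0xb1→b22/s2 L1-HIT; vc=[26]
#10 0xda→b27/s3 MISS; vc=[26,11]
#11 0x5e→b11/s3 VC-HIT; vc=[26,27]
#12 0x5e→b11/s3 L1-HIT; vc=[26,27]
#13 0xb5→b22/s2 L1-HIT; vc=[26,27]
#14 0x5a→b11/s3 L1-HIT; vc=[26,27]
#15 0xd2→b26/s2 VC-HIT; vc=[22,27]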